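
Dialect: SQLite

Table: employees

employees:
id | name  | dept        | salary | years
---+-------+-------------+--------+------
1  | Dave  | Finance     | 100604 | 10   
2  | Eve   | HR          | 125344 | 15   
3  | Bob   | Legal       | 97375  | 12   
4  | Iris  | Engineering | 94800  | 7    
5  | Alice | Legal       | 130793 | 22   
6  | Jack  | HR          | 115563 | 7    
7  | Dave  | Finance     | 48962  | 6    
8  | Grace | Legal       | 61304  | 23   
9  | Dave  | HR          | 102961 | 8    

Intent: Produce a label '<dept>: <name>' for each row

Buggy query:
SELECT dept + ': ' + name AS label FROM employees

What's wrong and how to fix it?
Bug: SQLite uses || for string concatenation; + coerces text to numbers (yielding 0)

Fix: Replace + with || to concatenate text

Corrected query:
SELECT dept || ': ' || name AS label FROM employees

Result:
label            
-----------------
Finance: Dave    
HR: Eve          
Legal: Bob       
Engineering: Iris
Legal: Alice     
HR: Jack         
Finance: Dave    
Legal: Grace     
HR: Dave         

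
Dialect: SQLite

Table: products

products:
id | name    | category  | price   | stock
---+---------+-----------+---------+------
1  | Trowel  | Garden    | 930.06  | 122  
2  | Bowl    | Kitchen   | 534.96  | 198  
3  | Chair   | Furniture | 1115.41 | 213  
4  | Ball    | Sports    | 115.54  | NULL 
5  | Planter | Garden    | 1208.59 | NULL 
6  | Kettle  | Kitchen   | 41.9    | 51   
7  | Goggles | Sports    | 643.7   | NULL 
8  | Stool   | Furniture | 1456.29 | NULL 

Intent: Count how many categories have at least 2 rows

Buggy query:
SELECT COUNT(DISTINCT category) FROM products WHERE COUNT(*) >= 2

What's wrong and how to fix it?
Bug: WHERE filters individual rows, not groups, so a group-level COUNT is invalid there

Fix: Group first with HAVING COUNT(*) >= 2, then COUNT the resulting groups

Corrected query:
SELECT COUNT(*) FROM (SELECT category FROM products GROUP BY category HAVING COUNT(*) >= 2)

Result:
COUNT(*)
--------
4       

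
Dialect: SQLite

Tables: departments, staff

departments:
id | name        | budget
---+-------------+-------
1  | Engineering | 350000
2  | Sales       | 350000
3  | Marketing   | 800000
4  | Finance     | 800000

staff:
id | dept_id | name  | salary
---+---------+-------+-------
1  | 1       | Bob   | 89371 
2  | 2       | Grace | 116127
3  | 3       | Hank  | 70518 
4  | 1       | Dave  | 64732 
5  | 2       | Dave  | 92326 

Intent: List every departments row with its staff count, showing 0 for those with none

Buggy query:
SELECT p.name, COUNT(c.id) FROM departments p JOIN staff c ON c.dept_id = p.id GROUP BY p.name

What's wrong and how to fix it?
Bug: An inner join excludes parents with zero children

Fix: Switch to LEFT JOIN to retain unmatched parent rows

Corrected query:
SELECT p.name, COUNT(c.id) FROM departments p LEFT JOIN staff c ON c.dept_id = p.id GROUP BY p.name

Result:
name        | COUNT(c.id)
------------+------------
Engineering | 2          
Finance     | 0          
Marketing   | 1          
Sales       | 2          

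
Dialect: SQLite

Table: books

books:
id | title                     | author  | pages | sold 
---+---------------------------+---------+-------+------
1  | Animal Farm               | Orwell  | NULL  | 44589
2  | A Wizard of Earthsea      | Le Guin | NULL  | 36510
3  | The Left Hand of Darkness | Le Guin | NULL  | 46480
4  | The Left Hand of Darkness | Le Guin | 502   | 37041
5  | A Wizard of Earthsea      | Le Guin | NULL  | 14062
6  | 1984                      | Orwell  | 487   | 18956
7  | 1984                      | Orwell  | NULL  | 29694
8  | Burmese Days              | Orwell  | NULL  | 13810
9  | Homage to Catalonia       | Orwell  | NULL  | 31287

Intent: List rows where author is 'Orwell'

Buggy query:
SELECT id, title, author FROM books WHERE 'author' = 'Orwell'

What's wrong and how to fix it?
Bug: 'author' in single quotes is a string literal, not the column; the comparison is literal-vs-literal and never true

Fix: Reference the column as author without single quotes

Corrected query:
SELECT id, title, author FROM books WHERE author = 'Orwell'

Result:
id | title               | author
---+---------------------+-------
1  | Animal Farm         | Orwell
6  | 1984                | Orwell
7  | 1984                | Orwell
8  | Burmese Days        | Orwell
9  | Homage to Catalonia | Orwell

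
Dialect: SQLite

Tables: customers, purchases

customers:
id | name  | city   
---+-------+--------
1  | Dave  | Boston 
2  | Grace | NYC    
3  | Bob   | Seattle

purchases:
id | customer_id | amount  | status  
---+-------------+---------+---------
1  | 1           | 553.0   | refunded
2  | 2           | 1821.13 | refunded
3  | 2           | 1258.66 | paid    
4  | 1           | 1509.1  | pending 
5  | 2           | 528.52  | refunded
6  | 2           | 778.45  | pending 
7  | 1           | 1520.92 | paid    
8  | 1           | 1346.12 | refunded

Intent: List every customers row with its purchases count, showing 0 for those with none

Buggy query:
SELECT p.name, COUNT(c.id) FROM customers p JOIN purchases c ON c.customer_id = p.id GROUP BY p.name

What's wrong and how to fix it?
Bug: INNER JOIN drops customers rows that have no matching purchases rows

Fix: Use LEFT JOIN so parents without children still appear (COUNT(c.id) gives 0)

Corrected query:
SELECT p.name, COUNT(c.id) FROM customers p LEFT JOIN purchases c ON c.customer_id = p.id GROUP BY p.name

Result:
name  | COUNT(c.id)
------+------------
Bob   | 0          
Dave  | 4          
Grace | 4          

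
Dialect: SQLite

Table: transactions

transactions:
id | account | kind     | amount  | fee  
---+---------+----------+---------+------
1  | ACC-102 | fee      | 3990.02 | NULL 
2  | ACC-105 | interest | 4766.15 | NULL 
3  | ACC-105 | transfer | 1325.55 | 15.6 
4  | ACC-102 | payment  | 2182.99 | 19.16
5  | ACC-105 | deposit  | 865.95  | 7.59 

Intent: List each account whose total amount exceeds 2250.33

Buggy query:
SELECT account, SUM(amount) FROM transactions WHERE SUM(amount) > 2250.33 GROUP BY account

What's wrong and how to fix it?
Bug: Aggregate functions cannot appear in a WHERE clause

Fix: Move the aggregate condition to a HAVING clause

Corrected query:
SELECT account, SUM(amount) FROM transactions GROUP BY account HAVING SUM(amount) > 2250.33

Result:
account | SUM(amount)
--------+------------
ACC-102 | 6173.01    
ACC-105 | 6957.65    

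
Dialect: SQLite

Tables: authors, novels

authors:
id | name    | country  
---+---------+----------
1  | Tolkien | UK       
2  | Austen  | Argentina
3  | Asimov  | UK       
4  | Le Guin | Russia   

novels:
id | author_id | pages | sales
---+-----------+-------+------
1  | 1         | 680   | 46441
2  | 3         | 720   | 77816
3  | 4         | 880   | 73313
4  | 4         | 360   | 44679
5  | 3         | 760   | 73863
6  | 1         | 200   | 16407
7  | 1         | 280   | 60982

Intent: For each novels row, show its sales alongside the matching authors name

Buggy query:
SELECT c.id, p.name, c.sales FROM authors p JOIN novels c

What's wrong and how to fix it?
Bug: Missing join condition: each novels row is matched to all authors rows instead of just its own

Fix: Add ON c.author_id = p.id to the JOIN

Corrected query:
SELECT c.id, p.name, c.sales FROM authors p JOIN novels c ON c.author_id = p.id

Result:
id | name    | sales
---+---------+------
1  | Tolkien | 46441
2  | Asimov  | 77816
3  | Le Guin | 73313
4  | Le Guin | 44679
5  | Asimov  | 73863
6  | Tolkien | 16407
7  | Tolkien | 60982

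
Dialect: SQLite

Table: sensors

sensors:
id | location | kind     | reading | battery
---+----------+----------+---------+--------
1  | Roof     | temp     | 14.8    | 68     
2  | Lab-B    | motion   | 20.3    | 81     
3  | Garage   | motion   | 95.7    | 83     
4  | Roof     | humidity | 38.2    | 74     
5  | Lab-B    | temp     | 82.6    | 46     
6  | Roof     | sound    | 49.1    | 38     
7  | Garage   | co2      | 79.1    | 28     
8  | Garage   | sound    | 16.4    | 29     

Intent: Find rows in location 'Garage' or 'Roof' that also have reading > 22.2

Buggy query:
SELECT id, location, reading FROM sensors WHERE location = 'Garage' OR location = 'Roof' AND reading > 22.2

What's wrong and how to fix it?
Bug: Without parentheses, AND is evaluated before OR, so the reading filter only applies to the 'Roof' branch

Fix: Add parentheses around the OR so the AND applies to both alternatives

Corrected query:
SELECT id, location, reading FROM sensors WHERE (location = 'Garage' OR location = 'Roof') AND reading > 22.2

Result:
id | location | reading
---+----------+--------
3  | Garage   | 95.7   
4  | Roof     | 38.2   
6  | Roof     | 49.1   
7  | Garage   | 79.1   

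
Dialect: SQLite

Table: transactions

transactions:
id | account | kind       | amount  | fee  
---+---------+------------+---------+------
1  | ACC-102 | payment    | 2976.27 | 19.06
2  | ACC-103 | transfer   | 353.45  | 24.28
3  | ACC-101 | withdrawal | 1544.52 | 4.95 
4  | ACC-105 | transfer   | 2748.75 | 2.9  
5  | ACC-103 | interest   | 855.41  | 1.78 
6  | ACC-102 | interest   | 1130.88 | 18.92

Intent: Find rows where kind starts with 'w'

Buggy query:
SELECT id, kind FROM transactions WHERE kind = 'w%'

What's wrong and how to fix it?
Bug: '=' compares the literal string including the % character; pattern matching needs LIKE

Fix: Use LIKE for wildcard pattern matching

Corrected query:
SELECT id, kind FROM transactions WHERE kind LIKE 'w%'

Result:
id | kind      
---+-----------
3  | withdrawal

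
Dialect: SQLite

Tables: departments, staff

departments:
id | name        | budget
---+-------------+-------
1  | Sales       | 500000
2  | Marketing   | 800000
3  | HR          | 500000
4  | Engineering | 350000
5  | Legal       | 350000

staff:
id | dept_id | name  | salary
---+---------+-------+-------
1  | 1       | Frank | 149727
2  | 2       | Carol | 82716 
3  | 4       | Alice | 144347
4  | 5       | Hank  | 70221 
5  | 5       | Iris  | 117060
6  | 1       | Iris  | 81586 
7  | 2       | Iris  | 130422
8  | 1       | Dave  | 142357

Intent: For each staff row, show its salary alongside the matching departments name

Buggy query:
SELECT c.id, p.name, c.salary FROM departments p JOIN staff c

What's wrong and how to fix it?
Bug: JOIN with no ON clause produces a cartesian product; every staff row pairs with every departments row

Fix: Specify the join condition linking the foreign key to the parent id

Corrected query:
SELECT c.id, p.name, c.salary FROM departments p JOIN staff c ON c.dept_id = p.id

Result:
id | name        | salary
---+-------------+-------
1  | Sales       | 149727
2  | Marketing   | 82716 
3  | Engineering | 144347
4  | Legal       | 70221 
5  | Legal       | 117060
6  | Sales       | 81586 
7  | Marketing   | 130422
8  | Sales       | 142357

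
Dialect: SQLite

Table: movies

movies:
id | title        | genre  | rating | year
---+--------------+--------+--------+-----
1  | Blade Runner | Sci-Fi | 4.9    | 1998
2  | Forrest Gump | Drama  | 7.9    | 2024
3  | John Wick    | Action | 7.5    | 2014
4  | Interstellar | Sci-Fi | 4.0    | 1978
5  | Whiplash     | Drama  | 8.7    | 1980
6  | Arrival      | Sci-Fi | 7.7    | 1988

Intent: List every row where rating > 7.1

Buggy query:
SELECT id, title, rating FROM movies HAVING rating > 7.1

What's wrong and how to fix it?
Bug: HAVING filters the output of aggregation, but this query has no GROUP BY and no aggregate functions, so SQLite rejects it (HAVING clause on a non-aggregate query); the condition here is per row

Fix: Use WHERE for row-level filtering

Corrected query:
SELECT id, title, rating FROM movies WHERE rating > 7.1

Result:
id | title        | rating
---+--------------+-------
2  | Forrest Gump | 7.9   
3  | John Wick    | 7.5   
5  | Whiplash     | 8.7   
6  | Arrival      | 7.7   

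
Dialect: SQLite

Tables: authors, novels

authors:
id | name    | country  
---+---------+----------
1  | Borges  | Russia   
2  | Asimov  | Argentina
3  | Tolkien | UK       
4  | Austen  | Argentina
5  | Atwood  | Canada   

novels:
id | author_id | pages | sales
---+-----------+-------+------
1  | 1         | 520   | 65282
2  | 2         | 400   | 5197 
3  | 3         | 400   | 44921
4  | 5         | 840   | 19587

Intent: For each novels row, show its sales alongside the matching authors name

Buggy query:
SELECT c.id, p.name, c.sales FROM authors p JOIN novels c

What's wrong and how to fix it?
Bug: JOIN with no ON clause produces a cartesian product; every novels row pairs with every authors row

Fix: Add ON c.author_id = p.id to the JOIN

Corrected query:
SELECT c.id, p.name, c.sales FROM authors p JOIN novels c ON c.author_id = p.id

Result:
id | name    | sales
---+---------+------
1  | Borges  | 65282
2  | Asimov  | 5197 
3  | Tolkien | 44921
4  | Atwood  | 19587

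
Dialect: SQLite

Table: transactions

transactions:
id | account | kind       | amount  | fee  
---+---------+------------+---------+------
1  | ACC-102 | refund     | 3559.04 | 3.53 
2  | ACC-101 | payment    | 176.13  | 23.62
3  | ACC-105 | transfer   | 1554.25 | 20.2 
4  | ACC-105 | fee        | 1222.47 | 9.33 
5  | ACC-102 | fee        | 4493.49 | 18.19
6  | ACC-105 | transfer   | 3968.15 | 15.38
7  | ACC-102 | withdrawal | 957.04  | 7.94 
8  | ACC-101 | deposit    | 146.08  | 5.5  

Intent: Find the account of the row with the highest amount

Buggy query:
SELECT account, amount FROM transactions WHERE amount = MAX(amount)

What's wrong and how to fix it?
Bug: WHERE is evaluated per row; an aggregate over the whole table isn't defined there

Fix: Use a subquery: WHERE amount = (SELECT MAX(amount) FROM transactions)

Corrected query:
SELECT account, amount FROM transactions WHERE amount = (SELECT MAX(amount) FROM transactions)

Result:
account | amount 
--------+--------
ACC-102 | 4493.49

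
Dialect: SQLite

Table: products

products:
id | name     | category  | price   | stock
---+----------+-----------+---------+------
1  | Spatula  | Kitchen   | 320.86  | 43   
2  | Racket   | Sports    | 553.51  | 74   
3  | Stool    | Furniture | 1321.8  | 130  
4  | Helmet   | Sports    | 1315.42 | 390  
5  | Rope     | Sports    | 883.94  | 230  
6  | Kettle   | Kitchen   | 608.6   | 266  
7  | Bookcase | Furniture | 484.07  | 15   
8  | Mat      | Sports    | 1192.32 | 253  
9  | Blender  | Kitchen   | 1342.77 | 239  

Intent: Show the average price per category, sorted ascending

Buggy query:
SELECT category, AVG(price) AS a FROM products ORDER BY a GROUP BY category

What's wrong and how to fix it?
Bug: ORDER BY appears before GROUP BY; SQL clause order requires GROUP BY first

Fix: Reorder: SELECT … FROM … GROUP BY … ORDER BY …

Corrected query:
SELECT category, AVG(price) AS a FROM products GROUP BY category ORDER BY a

Result:
category  | a       
----------+---------
Kitchen   | 757.41  
Furniture | 902.935 
Sports    | 986.2975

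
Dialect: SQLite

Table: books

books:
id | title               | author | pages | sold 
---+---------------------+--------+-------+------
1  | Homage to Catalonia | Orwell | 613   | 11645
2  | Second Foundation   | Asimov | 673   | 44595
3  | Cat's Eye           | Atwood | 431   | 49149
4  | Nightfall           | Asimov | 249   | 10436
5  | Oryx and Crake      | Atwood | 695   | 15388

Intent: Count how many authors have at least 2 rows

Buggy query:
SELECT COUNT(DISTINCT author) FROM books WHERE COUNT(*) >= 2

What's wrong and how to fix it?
Bug: COUNT(*) cannot appear in WHERE; the per-group count doesn't exist yet

Fix: Use a subquery that GROUPs and filters with HAVING, then count its rows

Corrected query:
SELECT COUNT(*) FROM (SELECT author FROM books GROUP BY author HAVING COUNT(*) >= 2)

Result:
COUNT(*)
--------
2       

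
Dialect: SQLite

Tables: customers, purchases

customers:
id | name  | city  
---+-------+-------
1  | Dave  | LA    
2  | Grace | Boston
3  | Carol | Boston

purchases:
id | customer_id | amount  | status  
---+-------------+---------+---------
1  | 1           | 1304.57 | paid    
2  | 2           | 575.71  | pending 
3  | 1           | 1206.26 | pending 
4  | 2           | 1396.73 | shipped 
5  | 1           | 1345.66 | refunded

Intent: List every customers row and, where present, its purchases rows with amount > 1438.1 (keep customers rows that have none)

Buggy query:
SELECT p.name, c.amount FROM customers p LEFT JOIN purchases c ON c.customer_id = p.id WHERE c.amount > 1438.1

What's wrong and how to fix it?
Bug: Filtering c.amount in WHERE discards the NULL rows produced by LEFT JOIN, turning it into an inner join

Fix: Move the right-table condition into the ON clause so unmatched parents are kept

Corrected query:
SELECT p.name, c.amount FROM customers p LEFT JOIN purchases c ON c.customer_id = p.id AND c.amount > 1438.1

Result:
name  | amount
------+-------
Dave  | NULL  
Grace | NULL  
Carol | NULL  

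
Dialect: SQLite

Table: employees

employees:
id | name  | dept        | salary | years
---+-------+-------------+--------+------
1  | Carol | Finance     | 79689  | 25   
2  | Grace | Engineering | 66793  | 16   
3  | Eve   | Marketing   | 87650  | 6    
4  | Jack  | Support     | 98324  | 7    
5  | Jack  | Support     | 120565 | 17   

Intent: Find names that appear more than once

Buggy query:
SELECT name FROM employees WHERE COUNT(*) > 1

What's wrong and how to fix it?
Bug: WHERE can't reference COUNT(*); aggregates are computed after WHERE

Fix: GROUP BY name, then filter groups with HAVING COUNT(*) > 1

Corrected query:
SELECT name FROM employees GROUP BY name HAVING COUNT(*) > 1

Result:
name
----
Jack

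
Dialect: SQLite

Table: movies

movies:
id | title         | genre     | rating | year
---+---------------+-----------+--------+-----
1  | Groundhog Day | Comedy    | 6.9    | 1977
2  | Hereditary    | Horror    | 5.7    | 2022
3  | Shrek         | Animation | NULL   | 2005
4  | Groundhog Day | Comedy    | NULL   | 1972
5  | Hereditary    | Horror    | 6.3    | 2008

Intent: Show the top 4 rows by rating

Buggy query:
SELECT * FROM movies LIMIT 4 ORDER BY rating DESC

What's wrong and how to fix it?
Bug: ORDER BY cannot follow LIMIT; LIMIT is the final clause

Fix: Sort with ORDER BY, then apply LIMIT

Corrected query:
SELECT * FROM movies ORDER BY rating DESC LIMIT 4

Result:
id | title         | genre     | rating | year
---+---------------+-----------+--------+-----
1  | Groundhog Day | Comedy    | 6.9    | 1977
5  | Hereditary    | Horror    | 6.3    | 2008
2  | Hereditary    | Horror    | 5.7    | 2022
3  | Shrek         | Animation | NULL   | 2005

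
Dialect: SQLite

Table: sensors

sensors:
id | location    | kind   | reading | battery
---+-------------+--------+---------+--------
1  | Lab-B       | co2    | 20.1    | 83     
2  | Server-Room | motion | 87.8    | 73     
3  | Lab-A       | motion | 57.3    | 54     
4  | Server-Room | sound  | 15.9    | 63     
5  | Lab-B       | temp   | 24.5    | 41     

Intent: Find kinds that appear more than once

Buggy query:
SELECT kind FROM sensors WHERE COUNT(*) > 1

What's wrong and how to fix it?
Bug: WHERE can't reference COUNT(*); aggregates are computed after WHERE

Fix: GROUP BY kind, then filter groups with HAVING COUNT(*) > 1

Corrected query:
SELECT kind FROM sensors GROUP BY kind HAVING COUNT(*) > 1

Result:
kind  
------
motion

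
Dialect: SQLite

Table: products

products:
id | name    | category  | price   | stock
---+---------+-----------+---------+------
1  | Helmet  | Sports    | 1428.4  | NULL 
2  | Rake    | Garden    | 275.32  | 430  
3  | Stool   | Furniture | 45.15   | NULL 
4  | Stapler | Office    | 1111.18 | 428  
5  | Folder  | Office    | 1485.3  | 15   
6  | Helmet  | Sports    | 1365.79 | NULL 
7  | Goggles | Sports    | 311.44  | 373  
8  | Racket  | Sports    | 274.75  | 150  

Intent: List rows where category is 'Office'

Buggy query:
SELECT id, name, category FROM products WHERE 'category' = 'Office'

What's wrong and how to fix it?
Bug: 'category' in single quotes is a string literal, not the column; the comparison is literal-vs-literal and never true

Fix: Reference the column as category without single quotes

Corrected query:
SELECT id, name, category FROM products WHERE category = 'Office'

Result:
id | name    | category
---+---------+---------
4  | Stapler | Office  
5  | Folder  | Office  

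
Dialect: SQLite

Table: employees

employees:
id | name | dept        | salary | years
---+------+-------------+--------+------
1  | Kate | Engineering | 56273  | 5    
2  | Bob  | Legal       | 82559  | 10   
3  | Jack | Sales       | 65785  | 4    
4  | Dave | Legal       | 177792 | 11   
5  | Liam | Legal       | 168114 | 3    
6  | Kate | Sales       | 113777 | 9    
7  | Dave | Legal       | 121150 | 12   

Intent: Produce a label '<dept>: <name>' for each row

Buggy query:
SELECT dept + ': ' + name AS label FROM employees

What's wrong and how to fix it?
Bug: SQLite uses || for string concatenation; + coerces text to numbers (yielding 0)

Fix: Use the || operator for string concatenation

Corrected query:
SELECT dept || ': ' || name AS label FROM employees

Result:
label            
-----------------
Engineering: Kate
Legal: Bob       
Sales: Jack      
Legal: Dave      
Legal: Liam      
Sales: Kate      
Legal: Dave      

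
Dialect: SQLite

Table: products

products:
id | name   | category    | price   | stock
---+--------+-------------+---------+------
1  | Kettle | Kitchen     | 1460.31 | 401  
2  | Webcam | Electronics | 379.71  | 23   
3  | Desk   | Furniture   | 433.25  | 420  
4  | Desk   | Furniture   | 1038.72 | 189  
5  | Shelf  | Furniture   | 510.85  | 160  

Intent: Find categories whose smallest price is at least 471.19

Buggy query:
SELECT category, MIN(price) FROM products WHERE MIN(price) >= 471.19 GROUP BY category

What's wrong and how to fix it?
Bug: MIN() in WHERE is a misuse of aggregate

Fix: Use HAVING for the per-group MIN condition

Corrected query:
SELECT category, MIN(price) FROM products GROUP BY category HAVING MIN(price) >= 471.19

Result:
category | MIN(price)
---------+-----------
Kitchen  | 1460.31   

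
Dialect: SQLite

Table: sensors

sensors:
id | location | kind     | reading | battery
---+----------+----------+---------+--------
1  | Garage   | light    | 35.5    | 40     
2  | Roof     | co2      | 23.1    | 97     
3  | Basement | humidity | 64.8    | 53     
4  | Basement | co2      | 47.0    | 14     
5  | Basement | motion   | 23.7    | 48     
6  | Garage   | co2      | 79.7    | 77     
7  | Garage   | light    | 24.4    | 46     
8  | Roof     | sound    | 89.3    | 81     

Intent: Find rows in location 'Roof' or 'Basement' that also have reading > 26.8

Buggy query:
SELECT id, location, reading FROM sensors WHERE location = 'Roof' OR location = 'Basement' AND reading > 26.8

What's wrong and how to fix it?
Bug: AND binds tighter than OR, so this parses as location = 'Roof' OR (location = 'Basement' AND reading > 26.8)

Fix: Group the OR with parentheses (or use IN), then AND the threshold

Corrected query:
SELECT id, location, reading FROM sensors WHERE (location = 'Roof' OR location = 'Basement') AND reading > 26.8

Result:
id | location | reading
---+----------+--------
3  | Basement | 64.8   
4  | Basement | 47     
8  | Roof     | 89.3   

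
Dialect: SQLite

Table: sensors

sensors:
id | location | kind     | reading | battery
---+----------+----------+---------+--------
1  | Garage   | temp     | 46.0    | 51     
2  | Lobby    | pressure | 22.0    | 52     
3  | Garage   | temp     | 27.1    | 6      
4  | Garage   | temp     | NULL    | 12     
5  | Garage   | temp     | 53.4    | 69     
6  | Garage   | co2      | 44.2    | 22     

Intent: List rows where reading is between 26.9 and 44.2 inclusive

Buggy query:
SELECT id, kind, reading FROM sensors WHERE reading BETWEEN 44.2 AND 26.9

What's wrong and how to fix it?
Bug: BETWEEN expects the lower bound first; with 44.2 AND 26.9 the range is empty

Fix: Write BETWEEN 26.9 AND 44.2

Corrected query:
SELECT id, kind, reading FROM sensors WHERE reading BETWEEN 26.9 AND 44.2

Result:
id | kind | reading
---+------+--------
3  | temp | 27.1   
6  | co2  | 44.2   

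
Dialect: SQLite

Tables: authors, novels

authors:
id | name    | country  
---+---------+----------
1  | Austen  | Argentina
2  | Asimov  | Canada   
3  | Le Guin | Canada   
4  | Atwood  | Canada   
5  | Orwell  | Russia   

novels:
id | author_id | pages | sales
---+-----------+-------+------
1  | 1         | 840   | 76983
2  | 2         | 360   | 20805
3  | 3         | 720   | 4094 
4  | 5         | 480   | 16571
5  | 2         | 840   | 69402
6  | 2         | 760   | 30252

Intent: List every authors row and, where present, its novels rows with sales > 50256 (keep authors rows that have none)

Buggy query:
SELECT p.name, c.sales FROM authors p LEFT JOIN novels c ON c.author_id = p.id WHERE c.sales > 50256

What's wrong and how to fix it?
Bug: A WHERE condition on the right-hand table after LEFT JOIN drops unmatched parents

Fix: Move the right-table condition into the ON clause so unmatched parents are kept

Corrected query:
SELECT p.name, c.sales FROM authors p LEFT JOIN novels c ON c.author_id = p.id AND c.sales > 50256

Result:
name    | sales
--------+------
Austen  | 76983
Asimov  | 69402
Le Guin | NULL 
Atwood  | NULL 
Orwell  | NULL 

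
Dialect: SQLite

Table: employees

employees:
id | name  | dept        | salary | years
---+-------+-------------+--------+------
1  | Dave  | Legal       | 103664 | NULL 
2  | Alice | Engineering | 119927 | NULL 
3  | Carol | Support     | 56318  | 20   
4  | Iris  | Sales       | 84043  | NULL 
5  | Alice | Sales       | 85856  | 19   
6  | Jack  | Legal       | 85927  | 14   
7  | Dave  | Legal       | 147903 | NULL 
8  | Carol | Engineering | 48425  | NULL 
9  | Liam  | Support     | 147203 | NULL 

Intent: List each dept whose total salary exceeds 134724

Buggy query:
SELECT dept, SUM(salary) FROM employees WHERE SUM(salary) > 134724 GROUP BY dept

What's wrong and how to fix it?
Bug: WHERE runs before GROUP BY, so aggregates aren't available there

Fix: Use HAVING (which filters groups after aggregation) instead of WHERE

Corrected query:
SELECT dept, SUM(salary) FROM employees GROUP BY dept HAVING SUM(salary) > 134724

Result:
dept        | SUM(salary)
------------+------------
Engineering | 168352     
Legal       | 337494     
Sales       | 169899     
Support     | 203521     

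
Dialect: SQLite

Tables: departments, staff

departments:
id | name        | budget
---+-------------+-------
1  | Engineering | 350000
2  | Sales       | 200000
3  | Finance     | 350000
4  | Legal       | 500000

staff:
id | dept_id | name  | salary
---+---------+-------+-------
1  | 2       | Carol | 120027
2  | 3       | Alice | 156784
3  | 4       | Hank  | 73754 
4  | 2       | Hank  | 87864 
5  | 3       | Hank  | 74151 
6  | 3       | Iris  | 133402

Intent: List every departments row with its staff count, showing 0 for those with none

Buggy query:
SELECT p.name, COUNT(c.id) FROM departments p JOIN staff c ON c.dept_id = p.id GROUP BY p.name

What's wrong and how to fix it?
Bug: INNER JOIN drops departments rows that have no matching staff rows

Fix: Switch to LEFT JOIN to retain unmatched parent rows

Corrected query:
SELECT p.name, COUNT(c.id) FROM departments p LEFT JOIN staff c ON c.dept_id = p.id GROUP BY p.name

Result:
name        | COUNT(c.id)
------------+------------
Engineering | 0          
Finance     | 3          
Legal       | 1          
Sales       | 2          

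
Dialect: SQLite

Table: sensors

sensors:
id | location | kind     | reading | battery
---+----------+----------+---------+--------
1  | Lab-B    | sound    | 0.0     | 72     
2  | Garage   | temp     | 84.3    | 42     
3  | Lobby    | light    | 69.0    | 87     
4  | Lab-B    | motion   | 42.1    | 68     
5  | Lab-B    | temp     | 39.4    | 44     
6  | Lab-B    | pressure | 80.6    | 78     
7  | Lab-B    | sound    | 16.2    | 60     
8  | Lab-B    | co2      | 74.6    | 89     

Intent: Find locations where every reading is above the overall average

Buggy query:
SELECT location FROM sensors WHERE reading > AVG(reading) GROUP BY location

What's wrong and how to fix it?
Bug: AVG() is an aggregate; it can't sit directly in WHERE

Fix: Compute the overall average in a scalar subquery and compare each group's MIN against it in HAVING

Corrected query:
SELECT location FROM sensors GROUP BY location HAVING MIN(reading) > (SELECT AVG(reading) FROM sensors)

Result:
location
--------
Garage  
Lobby   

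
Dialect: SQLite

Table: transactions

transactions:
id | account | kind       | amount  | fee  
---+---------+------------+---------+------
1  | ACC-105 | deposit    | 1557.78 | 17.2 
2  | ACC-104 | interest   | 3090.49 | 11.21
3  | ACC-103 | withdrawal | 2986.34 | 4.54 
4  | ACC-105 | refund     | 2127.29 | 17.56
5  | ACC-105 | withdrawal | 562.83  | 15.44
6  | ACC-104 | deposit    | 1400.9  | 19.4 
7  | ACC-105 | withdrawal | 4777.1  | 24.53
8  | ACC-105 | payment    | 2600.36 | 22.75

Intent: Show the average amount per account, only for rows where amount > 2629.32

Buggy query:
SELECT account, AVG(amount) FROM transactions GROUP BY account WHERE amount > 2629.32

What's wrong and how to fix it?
Bug: WHERE cannot follow GROUP BY

Fix: Move the WHERE clause before GROUP BY

Corrected query:
SELECT account, AVG(amount) FROM transactions WHERE amount > 2629.32 GROUP BY account

Result:
account | AVG(amount)
--------+------------
ACC-103 | 2986.34    
ACC-104 | 3090.49    
ACC-105 | 4777.1     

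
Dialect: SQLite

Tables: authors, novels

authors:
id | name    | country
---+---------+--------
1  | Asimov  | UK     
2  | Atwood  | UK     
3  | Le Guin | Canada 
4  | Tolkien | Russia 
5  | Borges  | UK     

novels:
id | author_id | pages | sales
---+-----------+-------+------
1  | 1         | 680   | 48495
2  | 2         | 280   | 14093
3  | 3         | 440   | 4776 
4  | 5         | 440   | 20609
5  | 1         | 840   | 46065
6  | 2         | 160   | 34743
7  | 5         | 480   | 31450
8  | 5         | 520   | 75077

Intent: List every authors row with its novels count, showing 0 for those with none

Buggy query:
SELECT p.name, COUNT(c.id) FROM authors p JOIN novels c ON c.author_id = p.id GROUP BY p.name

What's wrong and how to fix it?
Bug: INNER JOIN drops authors rows that have no matching novels rows

Fix: Use LEFT JOIN so parents without children still appear (COUNT(c.id) gives 0)

Corrected query:
SELECT p.name, COUNT(c.id) FROM authors p LEFT JOIN novels c ON c.author_id = p.id GROUP BY p.name

Result:
name    | COUNT(c.id)
--------+------------
Asimov  | 2          
Atwood  | 2          
Borges  | 3          
Le Guin | 1          
Tolkien | 0          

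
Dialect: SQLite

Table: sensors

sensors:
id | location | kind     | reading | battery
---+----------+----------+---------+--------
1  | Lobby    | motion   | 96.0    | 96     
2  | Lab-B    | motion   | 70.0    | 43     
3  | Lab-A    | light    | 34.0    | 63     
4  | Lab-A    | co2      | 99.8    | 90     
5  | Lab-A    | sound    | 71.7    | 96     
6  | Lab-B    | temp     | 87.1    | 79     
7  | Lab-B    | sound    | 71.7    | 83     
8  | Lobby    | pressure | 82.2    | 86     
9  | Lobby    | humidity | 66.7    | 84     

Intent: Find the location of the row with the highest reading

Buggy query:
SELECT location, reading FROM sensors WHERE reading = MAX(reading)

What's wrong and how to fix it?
Bug: MAX(reading) is an aggregate and cannot be used directly in WHERE

Fix: Use a subquery: WHERE reading = (SELECT MAX(reading) FROM sensors)

Corrected query:
SELECT location, reading FROM sensors WHERE reading = (SELECT MAX(reading) FROM sensors)

Result:
location | reading
---------+--------
Lab-A    | 99.8   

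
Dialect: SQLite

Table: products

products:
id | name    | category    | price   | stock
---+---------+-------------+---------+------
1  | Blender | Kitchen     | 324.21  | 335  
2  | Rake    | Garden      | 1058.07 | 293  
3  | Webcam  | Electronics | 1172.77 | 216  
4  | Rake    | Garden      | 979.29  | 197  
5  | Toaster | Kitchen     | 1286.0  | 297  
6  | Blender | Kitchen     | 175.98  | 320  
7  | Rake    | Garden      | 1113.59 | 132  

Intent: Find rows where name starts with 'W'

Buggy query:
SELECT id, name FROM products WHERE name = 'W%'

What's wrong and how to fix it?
Bug: Wildcards only work with LIKE; '=' treats '%' as a literal character

Fix: Replace '=' with LIKE so 'W%' is treated as a pattern

Corrected query:
SELECT id, name FROM products WHERE name LIKE 'W%'

Result:
id | name  
---+-------
3  | Webcam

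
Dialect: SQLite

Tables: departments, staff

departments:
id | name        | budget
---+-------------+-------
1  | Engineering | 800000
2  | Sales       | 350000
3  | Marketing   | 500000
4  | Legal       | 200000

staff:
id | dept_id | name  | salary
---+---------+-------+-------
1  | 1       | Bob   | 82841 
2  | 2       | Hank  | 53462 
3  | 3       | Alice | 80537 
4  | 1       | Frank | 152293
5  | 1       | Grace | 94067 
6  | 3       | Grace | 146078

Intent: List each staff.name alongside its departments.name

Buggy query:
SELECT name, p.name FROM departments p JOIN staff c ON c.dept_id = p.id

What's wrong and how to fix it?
Bug: Both tables have a 'name' column; the unqualified reference is ambiguous

Fix: Prefix ambiguous columns with the table alias

Corrected query:
SELECT c.name, p.name FROM departments p JOIN staff c ON c.dept_id = p.id

Result:
name  | name       
------+------------
Bob   | Engineering
Hank  | Sales      
Alice | Marketing  
Frank | Engineering
Grace | Engineering
Grace | Marketing  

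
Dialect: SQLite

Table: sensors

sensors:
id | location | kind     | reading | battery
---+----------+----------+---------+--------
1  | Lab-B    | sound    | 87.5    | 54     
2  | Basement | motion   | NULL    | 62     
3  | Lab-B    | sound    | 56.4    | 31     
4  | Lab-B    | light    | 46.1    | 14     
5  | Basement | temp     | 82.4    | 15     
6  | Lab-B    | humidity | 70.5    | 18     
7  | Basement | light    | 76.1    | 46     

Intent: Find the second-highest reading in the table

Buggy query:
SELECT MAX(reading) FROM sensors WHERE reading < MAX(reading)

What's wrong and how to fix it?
Bug: The inner MAX is an aggregate inside WHERE, which is not allowed

Fix: Put the inner MAX in a scalar subquery

Corrected query:
SELECT MAX(reading) FROM sensors WHERE reading < (SELECT MAX(reading) FROM sensors)

Result:
MAX(reading)
------------
82.4        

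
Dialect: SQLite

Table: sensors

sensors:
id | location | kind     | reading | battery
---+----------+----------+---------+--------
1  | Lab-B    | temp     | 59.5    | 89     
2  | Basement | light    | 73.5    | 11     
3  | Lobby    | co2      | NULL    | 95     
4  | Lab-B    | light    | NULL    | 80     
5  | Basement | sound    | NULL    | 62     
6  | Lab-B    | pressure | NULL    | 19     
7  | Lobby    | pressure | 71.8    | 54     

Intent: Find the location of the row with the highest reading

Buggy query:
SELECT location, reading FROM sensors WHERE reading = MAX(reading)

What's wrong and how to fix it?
Bug: MAX(reading) is an aggregate and cannot be used directly in WHERE

Fix: Use a subquery: WHERE reading = (SELECT MAX(reading) FROM sensors)

Corrected query:
SELECT location, reading FROM sensors WHERE reading = (SELECT MAX(reading) FROM sensors)

Result:
location | reading
---------+--------
Basement | 73.5   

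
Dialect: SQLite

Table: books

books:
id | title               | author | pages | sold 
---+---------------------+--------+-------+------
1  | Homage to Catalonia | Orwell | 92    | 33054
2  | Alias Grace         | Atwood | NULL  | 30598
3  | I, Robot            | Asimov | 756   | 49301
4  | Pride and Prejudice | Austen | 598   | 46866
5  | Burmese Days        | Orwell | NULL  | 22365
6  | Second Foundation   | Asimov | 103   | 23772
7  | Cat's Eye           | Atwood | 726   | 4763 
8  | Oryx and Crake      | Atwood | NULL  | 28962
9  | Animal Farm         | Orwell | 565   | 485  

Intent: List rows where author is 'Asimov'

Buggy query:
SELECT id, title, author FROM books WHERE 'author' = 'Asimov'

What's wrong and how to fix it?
Bug: 'author' in single quotes is a string literal, not the column; the comparison is literal-vs-literal and never true

Fix: Reference the column as author without single quotes

Corrected query:
SELECT id, title, author FROM books WHERE author = 'Asimov'

Result:
id | title             | author
---+-------------------+-------
3  | I, Robot          | Asimov
6  | Second Foundation | Asimov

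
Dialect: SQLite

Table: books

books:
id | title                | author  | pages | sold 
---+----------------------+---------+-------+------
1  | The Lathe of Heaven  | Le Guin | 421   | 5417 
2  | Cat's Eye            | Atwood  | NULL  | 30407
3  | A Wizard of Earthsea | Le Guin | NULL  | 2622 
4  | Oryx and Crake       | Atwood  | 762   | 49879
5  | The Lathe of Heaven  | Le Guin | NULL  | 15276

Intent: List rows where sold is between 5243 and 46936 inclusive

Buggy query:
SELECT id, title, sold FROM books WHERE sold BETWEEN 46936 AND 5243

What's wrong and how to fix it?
Bug: BETWEEN expects the lower bound first; with 46936 AND 5243 the range is empty

Fix: Write BETWEEN 5243 AND 46936

Corrected query:
SELECT id, title, sold FROM books WHERE sold BETWEEN 5243 AND 46936

Result:
id | title               | sold 
---+---------------------+------
1  | The Lathe of Heaven | 5417 
2  | Cat's Eye           | 30407
5  | The Lathe of Heaven | 15276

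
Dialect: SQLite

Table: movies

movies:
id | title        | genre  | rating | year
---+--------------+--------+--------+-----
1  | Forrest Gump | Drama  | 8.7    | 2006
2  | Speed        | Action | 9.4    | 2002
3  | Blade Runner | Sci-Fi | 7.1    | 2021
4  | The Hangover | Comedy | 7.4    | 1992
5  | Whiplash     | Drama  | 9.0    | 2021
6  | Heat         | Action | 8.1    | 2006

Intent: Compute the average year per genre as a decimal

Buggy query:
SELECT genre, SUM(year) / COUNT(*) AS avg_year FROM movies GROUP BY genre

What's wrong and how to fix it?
Bug: Both operands are integers, so '/' performs integer division and truncates

Fix: Multiply by 1.0 (or CAST to REAL) to force floating-point division

Corrected query:
SELECT genre, SUM(year) * 1.0 / COUNT(*) AS avg_year FROM movies GROUP BY genre

Result:
genre  | avg_year
-------+---------
Action | 2004    
Comedy | 1992    
Drama  | 2013.5  
Sci-Fi | 2021    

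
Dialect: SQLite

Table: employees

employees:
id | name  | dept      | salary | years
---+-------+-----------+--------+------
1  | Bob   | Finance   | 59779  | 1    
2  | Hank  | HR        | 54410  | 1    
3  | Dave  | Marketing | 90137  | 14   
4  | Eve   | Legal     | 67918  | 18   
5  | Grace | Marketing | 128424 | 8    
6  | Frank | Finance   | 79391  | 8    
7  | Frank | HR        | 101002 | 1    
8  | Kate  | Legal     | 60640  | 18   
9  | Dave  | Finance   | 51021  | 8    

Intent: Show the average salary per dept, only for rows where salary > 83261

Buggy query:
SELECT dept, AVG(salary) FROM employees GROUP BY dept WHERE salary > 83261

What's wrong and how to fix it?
Bug: Row-level WHERE must come before GROUP BY in the clause order

Fix: Place WHERE between FROM and GROUP BY

Corrected query:
SELECT dept, AVG(salary) FROM employees WHERE salary > 83261 GROUP BY dept

Result:
dept      | AVG(salary)
----------+------------
HR        | 101002     
Marketing | 109280.5   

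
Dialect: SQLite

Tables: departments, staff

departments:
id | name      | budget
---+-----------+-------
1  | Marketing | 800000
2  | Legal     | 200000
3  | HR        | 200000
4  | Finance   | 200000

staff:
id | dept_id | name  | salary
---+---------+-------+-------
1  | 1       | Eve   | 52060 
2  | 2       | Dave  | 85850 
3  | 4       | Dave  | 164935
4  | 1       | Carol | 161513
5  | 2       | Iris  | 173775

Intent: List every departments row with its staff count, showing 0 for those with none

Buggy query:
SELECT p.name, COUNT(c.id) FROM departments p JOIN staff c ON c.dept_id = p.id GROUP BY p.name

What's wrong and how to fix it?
Bug: INNER JOIN drops departments rows that have no matching staff rows

Fix: Switch to LEFT JOIN to retain unmatched parent rows

Corrected query:
SELECT p.name, COUNT(c.id) FROM departments p LEFT JOIN staff c ON c.dept_id = p.id GROUP BY p.name

Result:
name      | COUNT(c.id)
----------+------------
Finance   | 1          
HR        | 0          
Legal     | 2          
Marketing | 2          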